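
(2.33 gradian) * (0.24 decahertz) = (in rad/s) 0.08784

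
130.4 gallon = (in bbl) 3.105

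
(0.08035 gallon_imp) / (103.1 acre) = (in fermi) 8.755e+05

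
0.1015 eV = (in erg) 1.626e-13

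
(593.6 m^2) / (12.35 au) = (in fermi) 3.213e+05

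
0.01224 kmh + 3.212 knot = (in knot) 3.219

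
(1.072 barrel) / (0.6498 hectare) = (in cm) 0.002623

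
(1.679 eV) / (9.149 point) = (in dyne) 8.335e-12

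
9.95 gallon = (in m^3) 0.03766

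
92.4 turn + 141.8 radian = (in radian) 722.4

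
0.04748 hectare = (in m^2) 474.8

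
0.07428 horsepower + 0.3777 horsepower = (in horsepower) 0.452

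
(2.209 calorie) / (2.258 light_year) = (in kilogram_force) 4.412e-17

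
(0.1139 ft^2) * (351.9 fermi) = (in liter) 3.724e-12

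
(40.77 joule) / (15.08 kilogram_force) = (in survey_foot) 0.9045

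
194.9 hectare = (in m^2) 1.949e+06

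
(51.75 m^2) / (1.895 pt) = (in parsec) 2.509e-12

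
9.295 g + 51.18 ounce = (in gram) 1460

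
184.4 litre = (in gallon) 48.71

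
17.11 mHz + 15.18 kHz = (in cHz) 1.518e+06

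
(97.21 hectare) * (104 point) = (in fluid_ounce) 1.206e+09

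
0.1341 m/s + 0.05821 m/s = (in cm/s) 19.23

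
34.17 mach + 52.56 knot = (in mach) 34.25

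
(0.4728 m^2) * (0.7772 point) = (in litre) 0.1296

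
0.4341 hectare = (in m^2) 4341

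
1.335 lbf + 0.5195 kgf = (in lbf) 2.48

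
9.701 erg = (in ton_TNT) 2.319e-16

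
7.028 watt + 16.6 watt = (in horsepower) 0.03169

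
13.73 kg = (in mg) 1.373e+07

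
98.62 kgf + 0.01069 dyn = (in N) 967.1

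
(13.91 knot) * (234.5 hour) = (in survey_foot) 1.982e+07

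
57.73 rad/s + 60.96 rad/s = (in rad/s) 118.7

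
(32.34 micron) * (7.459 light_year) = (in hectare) 2.282e+08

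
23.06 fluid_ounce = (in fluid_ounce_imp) 24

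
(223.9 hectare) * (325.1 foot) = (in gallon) 5.861e+10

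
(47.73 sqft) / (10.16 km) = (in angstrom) 4.364e+06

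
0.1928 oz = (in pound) 0.01205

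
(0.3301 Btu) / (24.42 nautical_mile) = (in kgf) 0.0007853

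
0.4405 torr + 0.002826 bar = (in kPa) 0.3413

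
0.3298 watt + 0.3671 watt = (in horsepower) 0.0009346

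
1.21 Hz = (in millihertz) 1210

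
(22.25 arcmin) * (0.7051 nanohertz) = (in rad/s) 4.564e-12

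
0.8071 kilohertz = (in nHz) 8.071e+11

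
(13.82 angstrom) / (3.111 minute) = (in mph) 1.656e-11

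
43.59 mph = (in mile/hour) 43.59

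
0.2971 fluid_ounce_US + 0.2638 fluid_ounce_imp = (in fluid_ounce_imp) 0.573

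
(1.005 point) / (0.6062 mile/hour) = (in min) 2.18e-05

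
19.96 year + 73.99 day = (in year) 20.16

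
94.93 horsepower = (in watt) 7.079e+04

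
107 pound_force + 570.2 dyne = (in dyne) 4.76e+07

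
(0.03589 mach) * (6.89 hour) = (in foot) 9.945e+05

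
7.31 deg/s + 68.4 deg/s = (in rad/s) 1.321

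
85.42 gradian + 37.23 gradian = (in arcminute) 6623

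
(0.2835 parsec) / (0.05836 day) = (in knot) 3.372e+12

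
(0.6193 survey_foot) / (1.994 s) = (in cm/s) 9.467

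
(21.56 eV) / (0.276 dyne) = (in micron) 1.252e-06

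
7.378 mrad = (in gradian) 0.4697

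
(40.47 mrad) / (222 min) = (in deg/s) 0.0001741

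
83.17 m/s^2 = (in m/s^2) 83.17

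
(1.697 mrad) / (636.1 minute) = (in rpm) 4.246e-07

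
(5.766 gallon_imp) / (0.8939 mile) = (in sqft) 0.0001961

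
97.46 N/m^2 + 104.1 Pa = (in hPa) 2.016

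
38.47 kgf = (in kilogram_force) 38.47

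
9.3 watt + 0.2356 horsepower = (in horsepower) 0.2481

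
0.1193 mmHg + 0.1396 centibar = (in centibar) 0.1555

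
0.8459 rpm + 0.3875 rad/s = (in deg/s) 27.28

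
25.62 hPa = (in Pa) 2562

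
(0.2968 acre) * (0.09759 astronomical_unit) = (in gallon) 4.632e+15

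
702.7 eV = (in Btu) 1.067e-19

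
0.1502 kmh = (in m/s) 0.04172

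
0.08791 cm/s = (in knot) 0.001709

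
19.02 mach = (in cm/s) 6.476e+05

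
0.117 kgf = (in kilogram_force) 0.117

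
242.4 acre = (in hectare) 98.1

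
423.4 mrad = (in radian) 0.4234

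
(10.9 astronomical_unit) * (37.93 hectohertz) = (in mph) 1.384e+16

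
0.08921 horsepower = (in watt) 66.52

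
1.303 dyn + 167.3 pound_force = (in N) 744.2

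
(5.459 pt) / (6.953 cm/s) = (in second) 0.0277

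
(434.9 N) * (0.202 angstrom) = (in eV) 5.483e+10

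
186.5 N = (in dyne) 1.865e+07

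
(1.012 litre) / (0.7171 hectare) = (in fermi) 1.411e+08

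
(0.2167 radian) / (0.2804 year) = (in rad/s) 2.451e-08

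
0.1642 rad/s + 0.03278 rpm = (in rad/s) 0.1676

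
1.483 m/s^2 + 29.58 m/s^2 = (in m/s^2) 31.06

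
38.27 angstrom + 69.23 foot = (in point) 5.981e+04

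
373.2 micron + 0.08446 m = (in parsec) 2.749e-18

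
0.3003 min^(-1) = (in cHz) 0.5005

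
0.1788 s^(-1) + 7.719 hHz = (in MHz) 0.0007721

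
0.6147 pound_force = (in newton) 2.734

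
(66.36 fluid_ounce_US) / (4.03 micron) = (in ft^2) 5242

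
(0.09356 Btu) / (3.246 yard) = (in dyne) 3.326e+06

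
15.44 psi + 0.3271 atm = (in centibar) 139.6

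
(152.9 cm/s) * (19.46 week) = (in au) 0.0001203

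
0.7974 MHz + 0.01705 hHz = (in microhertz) 7.974e+11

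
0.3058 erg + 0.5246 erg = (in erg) 0.8304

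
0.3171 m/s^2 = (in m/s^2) 0.3171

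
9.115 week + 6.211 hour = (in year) 0.1755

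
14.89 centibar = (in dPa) 1.489e+05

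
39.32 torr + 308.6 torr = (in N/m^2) 4.639e+04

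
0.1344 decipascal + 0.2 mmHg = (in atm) 0.0002633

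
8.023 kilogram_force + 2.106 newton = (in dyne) 8.078e+06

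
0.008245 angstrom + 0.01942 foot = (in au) 3.957e-14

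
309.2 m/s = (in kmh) 1113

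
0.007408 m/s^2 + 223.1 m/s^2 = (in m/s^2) 223.1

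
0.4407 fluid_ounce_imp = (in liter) 0.01252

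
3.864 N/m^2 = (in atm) 3.813e-05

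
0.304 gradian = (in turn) 0.00076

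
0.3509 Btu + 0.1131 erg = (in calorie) 88.48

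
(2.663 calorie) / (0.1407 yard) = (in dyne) 8.66e+06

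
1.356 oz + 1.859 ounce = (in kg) 0.09114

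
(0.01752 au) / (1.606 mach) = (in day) 55.47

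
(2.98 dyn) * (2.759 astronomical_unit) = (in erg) 1.23e+14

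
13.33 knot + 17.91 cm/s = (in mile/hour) 15.74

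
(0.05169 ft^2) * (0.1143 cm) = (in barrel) 3.452e-05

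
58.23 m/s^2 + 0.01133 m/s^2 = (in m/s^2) 58.24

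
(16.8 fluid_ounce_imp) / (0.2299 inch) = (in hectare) 8.174e-06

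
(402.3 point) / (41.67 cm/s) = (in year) 1.08e-08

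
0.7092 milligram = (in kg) 7.092e-07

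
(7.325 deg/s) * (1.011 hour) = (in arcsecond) 9.598e+07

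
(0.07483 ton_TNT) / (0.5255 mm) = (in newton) 5.958e+11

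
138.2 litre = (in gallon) 36.51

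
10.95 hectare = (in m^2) 1.095e+05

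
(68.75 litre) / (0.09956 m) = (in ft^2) 7.433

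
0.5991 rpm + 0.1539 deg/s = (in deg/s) 3.748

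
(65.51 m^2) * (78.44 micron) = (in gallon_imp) 1.13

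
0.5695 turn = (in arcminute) 1.23e+04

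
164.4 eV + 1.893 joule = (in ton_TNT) 4.524e-10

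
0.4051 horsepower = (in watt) 302.1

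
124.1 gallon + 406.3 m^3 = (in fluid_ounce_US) 1.375e+07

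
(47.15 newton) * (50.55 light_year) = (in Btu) 2.137e+16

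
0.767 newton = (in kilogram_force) 0.07821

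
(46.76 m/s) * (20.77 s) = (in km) 0.9712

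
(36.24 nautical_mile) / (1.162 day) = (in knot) 1.299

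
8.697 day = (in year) 0.02383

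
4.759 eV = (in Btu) 7.227e-22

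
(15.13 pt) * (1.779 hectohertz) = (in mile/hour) 2.124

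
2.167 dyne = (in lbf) 4.872e-06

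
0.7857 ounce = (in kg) 0.02227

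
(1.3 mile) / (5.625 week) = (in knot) 0.001195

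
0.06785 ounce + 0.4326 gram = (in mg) 2356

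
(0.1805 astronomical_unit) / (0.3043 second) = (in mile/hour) 1.985e+11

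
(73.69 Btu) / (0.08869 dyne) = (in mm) 8.766e+13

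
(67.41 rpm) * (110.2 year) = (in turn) 3.904e+09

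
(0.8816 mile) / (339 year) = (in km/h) 4.778e-07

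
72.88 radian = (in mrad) 7.288e+04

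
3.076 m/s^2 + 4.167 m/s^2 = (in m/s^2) 7.243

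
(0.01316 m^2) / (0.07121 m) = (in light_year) 1.953e-17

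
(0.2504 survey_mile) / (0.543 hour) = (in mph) 0.4611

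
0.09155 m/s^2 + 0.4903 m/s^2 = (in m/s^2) 0.5818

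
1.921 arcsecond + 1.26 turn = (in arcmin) 2.722e+04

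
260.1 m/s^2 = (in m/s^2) 260.1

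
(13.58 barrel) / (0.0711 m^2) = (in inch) 1196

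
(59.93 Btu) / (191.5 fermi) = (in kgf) 3.367e+16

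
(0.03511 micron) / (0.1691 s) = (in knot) 4.036e-07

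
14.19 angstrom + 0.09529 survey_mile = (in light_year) 1.621e-14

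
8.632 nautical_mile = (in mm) 1.599e+07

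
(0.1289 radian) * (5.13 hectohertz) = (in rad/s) 66.13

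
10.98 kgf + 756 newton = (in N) 863.7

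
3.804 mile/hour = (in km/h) 6.122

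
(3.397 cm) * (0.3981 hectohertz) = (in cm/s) 135.2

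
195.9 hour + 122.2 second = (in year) 0.02237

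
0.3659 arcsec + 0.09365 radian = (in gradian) 5.962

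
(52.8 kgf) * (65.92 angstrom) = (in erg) 34.13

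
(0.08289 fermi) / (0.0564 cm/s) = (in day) 1.701e-18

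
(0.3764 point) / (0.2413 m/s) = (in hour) 1.529e-07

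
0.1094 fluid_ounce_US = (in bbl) 2.035e-05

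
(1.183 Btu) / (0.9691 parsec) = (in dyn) 4.174e-09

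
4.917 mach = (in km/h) 6027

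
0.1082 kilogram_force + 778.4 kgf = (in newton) 7635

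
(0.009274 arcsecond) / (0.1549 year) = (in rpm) 8.789e-14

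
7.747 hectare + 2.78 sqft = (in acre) 19.14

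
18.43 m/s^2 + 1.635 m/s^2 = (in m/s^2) 20.07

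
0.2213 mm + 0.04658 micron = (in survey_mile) 1.375e-07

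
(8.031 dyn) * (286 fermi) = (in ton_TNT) 5.49e-27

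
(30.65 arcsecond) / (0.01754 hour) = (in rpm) 2.247e-05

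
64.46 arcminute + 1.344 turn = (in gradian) 538.8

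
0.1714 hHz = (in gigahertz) 1.714e-08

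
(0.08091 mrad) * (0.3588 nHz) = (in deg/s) 1.663e-12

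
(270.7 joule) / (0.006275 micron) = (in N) 4.314e+10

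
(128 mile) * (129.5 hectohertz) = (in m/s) 2.668e+09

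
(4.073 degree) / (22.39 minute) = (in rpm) 0.0005053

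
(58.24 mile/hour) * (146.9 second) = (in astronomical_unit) 2.557e-08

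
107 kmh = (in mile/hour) 66.49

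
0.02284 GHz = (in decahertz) 2.284e+06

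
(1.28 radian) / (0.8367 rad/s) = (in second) 1.53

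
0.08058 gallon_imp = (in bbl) 0.002304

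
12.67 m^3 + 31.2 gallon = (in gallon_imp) 2813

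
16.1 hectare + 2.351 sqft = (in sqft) 1.733e+06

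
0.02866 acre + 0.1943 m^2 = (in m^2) 116.2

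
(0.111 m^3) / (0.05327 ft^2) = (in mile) 0.01394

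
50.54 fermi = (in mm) 5.054e-11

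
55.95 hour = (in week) 0.333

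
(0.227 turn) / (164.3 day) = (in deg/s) 5.757e-06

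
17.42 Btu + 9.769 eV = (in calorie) 4393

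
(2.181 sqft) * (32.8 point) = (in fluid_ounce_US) 79.28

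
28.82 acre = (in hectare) 11.66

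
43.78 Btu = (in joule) 4.619e+04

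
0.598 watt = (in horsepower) 0.0008019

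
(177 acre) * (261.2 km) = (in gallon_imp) 4.116e+13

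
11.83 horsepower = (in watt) 8822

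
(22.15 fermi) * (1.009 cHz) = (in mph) 4.999e-16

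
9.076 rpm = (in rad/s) 0.9504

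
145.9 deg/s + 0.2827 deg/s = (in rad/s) 2.551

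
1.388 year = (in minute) 7.295e+05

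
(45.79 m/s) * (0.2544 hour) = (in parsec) 1.359e-12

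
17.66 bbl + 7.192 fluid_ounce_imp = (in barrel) 17.66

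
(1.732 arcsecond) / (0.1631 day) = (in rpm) 5.69e-09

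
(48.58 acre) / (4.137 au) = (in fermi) 3.177e+08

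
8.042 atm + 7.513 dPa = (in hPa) 8149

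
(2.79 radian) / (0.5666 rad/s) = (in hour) 0.001368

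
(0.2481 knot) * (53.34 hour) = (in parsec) 7.943e-13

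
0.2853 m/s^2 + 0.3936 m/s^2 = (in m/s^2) 0.6789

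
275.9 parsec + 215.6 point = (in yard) 9.31e+18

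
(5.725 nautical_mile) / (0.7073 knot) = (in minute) 485.6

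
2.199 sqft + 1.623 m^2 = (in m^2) 1.827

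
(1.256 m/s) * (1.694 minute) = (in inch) 5026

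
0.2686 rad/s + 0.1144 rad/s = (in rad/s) 0.383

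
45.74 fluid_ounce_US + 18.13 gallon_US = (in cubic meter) 0.06998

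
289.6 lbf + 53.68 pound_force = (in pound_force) 343.3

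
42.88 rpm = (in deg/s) 257.3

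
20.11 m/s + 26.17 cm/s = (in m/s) 20.37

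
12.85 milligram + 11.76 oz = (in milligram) 3.334e+05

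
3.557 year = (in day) 1298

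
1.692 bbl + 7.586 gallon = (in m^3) 0.2977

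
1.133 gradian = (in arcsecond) 3671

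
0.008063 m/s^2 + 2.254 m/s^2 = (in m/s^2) 2.262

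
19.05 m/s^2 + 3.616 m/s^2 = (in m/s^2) 22.67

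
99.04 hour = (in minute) 5942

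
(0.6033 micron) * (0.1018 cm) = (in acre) 1.518e-13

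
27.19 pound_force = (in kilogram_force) 12.33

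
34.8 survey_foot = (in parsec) 3.438e-16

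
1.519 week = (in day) 10.63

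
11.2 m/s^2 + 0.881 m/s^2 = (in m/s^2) 12.08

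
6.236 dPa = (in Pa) 0.6236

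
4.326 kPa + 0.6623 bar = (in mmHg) 529.2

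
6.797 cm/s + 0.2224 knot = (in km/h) 0.6566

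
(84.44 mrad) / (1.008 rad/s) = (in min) 0.001396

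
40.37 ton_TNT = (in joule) 1.689e+11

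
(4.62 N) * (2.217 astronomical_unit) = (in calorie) 3.662e+11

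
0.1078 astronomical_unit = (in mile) 1.002e+07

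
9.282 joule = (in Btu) 0.008798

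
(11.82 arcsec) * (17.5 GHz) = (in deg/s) 5.746e+07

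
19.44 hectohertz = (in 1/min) 1.166e+05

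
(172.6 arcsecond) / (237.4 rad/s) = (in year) 1.118e-13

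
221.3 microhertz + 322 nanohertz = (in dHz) 0.002216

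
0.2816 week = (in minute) 2839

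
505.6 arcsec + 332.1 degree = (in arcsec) 1.196e+06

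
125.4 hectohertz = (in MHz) 0.01254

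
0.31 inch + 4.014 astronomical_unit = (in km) 6.005e+08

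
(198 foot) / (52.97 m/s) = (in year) 3.613e-08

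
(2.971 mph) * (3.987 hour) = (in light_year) 2.015e-12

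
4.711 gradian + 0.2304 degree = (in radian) 0.07802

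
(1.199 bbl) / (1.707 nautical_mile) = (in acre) 1.49e-08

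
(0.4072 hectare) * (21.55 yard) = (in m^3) 8.024e+04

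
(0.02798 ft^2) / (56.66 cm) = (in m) 0.004588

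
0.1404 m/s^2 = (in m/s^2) 0.1404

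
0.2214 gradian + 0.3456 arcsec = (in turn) 0.0005538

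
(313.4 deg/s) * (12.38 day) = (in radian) 5.851e+06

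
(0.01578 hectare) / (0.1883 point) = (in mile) 1476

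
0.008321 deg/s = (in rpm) 0.001387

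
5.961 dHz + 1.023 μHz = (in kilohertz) 0.0005961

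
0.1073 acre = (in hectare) 0.04342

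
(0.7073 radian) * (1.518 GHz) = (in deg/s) 6.152e+10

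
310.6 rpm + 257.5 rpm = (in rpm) 568.1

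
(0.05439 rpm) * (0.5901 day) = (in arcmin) 9.983e+05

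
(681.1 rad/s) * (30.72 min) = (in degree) 7.193e+07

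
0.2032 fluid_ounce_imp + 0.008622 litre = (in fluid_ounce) 0.4868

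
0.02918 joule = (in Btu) 2.766e-05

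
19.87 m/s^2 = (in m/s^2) 19.87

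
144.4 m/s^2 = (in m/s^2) 144.4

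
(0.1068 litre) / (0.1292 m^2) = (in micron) 826.6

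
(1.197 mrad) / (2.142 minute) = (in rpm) 8.894e-05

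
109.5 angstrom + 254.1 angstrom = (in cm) 3.636e-06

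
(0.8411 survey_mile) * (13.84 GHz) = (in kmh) 6.744e+13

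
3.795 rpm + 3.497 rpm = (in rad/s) 0.7636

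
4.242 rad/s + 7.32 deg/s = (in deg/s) 250.4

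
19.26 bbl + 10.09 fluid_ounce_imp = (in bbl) 19.26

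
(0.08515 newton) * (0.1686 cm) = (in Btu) 1.361e-07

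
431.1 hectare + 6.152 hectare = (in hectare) 437.3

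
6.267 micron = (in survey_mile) 3.894e-09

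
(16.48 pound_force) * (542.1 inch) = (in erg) 1.009e+10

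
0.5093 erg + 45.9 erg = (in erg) 46.41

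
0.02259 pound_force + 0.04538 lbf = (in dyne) 3.023e+04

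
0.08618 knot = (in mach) 0.0001302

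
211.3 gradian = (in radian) 3.319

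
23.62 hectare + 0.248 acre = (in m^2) 2.372e+05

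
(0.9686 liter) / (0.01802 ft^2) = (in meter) 0.5786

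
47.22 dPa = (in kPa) 0.004722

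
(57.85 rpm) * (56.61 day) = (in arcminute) 1.019e+11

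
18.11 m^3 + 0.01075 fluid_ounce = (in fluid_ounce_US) 6.124e+05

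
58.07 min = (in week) 0.005761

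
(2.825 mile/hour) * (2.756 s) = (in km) 0.003481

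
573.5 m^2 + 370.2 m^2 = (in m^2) 943.7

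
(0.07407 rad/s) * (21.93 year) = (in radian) 5.123e+07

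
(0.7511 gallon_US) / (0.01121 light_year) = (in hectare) 2.681e-21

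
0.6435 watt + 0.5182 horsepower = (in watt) 387.1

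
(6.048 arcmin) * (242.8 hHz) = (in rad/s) 42.72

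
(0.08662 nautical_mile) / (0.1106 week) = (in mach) 7.043e-06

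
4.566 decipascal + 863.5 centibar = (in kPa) 863.5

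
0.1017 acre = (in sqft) 4430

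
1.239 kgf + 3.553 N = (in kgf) 1.601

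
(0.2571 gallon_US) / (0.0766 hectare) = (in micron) 1.271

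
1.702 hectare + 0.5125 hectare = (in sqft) 2.384e+05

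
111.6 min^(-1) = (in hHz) 0.0186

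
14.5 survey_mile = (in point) 6.615e+07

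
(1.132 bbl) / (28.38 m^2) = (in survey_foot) 0.02081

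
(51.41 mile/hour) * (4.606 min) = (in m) 6351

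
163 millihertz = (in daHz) 0.0163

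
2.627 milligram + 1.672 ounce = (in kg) 0.0474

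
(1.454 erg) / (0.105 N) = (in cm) 0.0001385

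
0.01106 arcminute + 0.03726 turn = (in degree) 13.41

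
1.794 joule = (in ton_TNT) 4.288e-10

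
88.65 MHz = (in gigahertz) 0.08865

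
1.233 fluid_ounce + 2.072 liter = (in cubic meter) 0.002108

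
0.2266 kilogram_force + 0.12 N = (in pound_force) 0.5265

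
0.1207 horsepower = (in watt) 90.01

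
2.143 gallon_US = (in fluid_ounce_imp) 285.5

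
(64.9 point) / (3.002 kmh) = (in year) 8.706e-10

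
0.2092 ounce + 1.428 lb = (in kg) 0.6537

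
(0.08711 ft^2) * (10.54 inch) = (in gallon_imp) 0.4766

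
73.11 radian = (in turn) 11.64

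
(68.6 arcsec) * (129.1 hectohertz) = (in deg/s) 246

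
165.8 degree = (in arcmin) 9948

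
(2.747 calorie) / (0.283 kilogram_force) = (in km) 0.004141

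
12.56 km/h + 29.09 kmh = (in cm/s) 1157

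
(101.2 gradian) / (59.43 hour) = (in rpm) 7.095e-05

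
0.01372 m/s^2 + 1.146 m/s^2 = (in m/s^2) 1.16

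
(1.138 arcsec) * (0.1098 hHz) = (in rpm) 0.0005785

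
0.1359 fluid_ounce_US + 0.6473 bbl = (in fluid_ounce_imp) 3622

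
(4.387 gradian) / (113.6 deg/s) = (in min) 0.0005793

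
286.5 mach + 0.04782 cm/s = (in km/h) 3.512e+05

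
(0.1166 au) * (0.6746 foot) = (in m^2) 3.587e+09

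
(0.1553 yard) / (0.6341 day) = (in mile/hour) 5.798e-06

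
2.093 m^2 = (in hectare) 0.0002093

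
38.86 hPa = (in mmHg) 29.15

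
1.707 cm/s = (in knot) 0.03318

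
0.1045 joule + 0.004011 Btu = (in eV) 2.707e+19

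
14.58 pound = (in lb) 14.58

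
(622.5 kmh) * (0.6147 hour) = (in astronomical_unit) 2.558e-06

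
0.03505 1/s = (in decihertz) 0.3505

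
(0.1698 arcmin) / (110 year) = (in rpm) 1.36e-13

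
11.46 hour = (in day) 0.4775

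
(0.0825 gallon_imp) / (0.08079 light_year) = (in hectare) 4.907e-23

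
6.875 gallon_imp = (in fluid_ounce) 1057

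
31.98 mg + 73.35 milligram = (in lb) 0.0002322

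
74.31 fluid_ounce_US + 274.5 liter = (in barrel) 1.74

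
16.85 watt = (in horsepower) 0.0226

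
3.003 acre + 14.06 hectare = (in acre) 37.75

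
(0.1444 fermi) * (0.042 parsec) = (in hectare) 1.871e-05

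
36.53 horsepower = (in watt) 2.724e+04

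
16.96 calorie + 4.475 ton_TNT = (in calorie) 4.475e+09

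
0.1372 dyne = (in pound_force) 3.084e-07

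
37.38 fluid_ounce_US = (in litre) 1.105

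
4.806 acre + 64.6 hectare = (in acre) 164.4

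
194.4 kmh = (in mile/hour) 120.8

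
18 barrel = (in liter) 2862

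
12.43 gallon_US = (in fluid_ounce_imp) 1656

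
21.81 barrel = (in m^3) 3.468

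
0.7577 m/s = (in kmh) 2.728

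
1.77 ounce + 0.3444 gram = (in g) 50.52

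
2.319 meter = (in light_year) 2.451e-16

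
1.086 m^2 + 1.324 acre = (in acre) 1.324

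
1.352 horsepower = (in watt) 1008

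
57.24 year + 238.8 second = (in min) 3.009e+07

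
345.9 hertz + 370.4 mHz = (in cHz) 3.463e+04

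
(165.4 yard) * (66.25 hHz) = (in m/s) 1.002e+06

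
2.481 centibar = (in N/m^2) 2481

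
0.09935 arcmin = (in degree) 0.001656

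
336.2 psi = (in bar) 23.18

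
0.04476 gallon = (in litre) 0.1694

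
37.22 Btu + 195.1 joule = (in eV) 2.463e+23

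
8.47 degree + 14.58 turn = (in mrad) 9.176e+04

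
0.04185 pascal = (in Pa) 0.04185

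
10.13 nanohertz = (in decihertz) 1.013e-07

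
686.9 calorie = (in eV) 1.794e+22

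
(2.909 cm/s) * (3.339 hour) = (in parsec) 1.133e-14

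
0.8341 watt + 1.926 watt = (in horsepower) 0.003701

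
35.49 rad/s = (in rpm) 338.9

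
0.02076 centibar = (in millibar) 0.2076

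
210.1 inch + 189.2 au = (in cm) 2.83e+15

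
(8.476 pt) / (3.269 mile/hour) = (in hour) 5.684e-07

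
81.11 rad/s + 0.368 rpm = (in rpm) 774.9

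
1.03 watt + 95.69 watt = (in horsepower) 0.1297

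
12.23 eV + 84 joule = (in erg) 8.4e+08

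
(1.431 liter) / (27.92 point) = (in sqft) 1.564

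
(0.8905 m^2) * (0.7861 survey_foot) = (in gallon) 56.37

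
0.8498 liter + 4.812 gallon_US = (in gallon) 5.036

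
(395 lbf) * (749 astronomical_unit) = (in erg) 1.969e+24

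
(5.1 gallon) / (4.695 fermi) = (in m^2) 4.112e+12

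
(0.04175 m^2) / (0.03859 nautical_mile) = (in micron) 584.2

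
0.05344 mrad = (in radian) 5.344e-05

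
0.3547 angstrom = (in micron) 3.547e-05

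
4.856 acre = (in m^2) 1.965e+04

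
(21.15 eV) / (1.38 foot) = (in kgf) 8.215e-19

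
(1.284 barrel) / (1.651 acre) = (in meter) 3.055e-05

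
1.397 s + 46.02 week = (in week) 46.02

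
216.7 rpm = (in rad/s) 22.69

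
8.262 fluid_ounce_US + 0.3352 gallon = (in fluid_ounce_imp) 53.26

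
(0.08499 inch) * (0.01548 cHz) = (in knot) 6.496e-07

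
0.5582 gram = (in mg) 558.2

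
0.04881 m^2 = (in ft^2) 0.5254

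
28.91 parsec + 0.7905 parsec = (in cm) 9.165e+19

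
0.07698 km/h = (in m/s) 0.02138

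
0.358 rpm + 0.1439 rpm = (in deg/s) 3.011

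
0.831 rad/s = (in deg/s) 47.61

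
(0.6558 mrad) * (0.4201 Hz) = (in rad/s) 0.0002755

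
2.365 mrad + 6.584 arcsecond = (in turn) 0.0003815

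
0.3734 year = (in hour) 3271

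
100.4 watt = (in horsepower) 0.1346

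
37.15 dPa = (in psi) 0.0005388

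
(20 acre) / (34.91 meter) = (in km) 2.318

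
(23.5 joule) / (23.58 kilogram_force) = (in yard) 0.1111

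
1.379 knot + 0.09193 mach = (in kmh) 115.2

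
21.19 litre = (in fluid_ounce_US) 716.5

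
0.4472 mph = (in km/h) 0.7197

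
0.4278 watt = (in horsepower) 0.0005737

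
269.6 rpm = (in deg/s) 1618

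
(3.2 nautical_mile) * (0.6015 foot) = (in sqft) 1.17e+04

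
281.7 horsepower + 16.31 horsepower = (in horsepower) 298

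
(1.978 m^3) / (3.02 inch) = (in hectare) 0.002579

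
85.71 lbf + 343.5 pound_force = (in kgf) 194.7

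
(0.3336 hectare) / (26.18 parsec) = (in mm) 4.13e-12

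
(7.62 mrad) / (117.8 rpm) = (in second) 0.0006177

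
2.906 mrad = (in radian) 0.002906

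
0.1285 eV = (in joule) 2.059e-20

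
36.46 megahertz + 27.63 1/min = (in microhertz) 3.646e+13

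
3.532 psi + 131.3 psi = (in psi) 134.8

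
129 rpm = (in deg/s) 774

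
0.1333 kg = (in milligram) 1.333e+05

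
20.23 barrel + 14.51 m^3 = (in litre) 1.773e+04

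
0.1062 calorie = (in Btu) 0.0004212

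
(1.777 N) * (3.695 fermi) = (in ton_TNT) 1.569e-24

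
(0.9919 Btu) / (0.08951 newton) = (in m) 1.169e+04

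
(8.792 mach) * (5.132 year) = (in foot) 1.59e+12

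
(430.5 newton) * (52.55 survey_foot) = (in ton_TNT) 1.648e-06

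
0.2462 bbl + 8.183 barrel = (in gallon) 354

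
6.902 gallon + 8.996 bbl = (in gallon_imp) 320.4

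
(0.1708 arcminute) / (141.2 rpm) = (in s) 3.36e-06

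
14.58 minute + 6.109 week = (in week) 6.11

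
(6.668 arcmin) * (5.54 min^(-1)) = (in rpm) 0.00171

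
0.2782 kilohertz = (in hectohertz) 2.782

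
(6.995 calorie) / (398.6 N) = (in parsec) 2.38e-18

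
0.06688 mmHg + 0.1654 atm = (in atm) 0.1655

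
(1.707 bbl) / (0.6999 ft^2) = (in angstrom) 4.174e+10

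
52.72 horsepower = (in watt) 3.931e+04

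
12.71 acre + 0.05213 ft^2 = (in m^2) 5.144e+04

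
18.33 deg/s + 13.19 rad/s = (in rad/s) 13.51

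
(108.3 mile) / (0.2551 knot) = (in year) 0.04211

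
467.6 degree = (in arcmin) 2.806e+04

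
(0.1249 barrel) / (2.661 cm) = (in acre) 0.0001844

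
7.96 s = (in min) 0.1327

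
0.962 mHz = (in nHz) 9.62e+05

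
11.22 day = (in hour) 269.3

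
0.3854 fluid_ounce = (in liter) 0.0114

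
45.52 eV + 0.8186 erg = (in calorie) 1.957e-08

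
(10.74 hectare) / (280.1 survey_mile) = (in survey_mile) 0.000148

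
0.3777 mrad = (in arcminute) 1.298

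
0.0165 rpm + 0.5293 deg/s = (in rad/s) 0.01097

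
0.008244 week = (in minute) 83.1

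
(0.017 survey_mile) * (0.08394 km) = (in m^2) 2297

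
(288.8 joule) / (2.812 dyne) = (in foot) 3.37e+07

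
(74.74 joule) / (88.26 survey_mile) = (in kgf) 5.366e-05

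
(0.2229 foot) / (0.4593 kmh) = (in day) 6.163e-06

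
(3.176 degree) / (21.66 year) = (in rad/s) 8.115e-11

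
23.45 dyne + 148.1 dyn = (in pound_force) 0.0003857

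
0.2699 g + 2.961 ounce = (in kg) 0.08421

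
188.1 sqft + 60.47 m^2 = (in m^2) 77.95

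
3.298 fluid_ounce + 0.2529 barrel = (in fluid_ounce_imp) 1419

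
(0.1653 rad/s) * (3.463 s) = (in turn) 0.09111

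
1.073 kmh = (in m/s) 0.2981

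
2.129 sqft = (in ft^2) 2.129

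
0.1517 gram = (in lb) 0.0003344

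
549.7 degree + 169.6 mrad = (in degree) 559.4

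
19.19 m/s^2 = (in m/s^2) 19.19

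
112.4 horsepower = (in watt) 8.382e+04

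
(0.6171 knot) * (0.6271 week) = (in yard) 1.317e+05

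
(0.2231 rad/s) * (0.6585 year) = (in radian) 4.633e+06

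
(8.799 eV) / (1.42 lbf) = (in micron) 2.232e-13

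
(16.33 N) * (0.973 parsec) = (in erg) 4.903e+24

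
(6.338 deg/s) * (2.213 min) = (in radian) 14.69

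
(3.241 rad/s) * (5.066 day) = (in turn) 2.258e+05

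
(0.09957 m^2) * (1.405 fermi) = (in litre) 1.399e-13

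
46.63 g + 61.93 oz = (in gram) 1802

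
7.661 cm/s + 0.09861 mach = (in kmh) 121.2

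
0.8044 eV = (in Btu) 1.222e-22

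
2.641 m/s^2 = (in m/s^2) 2.641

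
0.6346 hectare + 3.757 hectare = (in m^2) 4.392e+04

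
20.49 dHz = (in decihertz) 20.49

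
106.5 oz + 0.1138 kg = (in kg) 3.133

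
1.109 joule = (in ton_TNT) 2.651e-10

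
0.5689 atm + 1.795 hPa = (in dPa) 5.782e+05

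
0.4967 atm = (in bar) 0.5033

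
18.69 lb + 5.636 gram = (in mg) 8.483e+06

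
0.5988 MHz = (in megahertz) 0.5988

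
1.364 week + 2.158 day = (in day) 11.71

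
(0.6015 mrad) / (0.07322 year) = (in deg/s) 1.493e-08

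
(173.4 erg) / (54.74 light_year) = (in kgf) 3.414e-24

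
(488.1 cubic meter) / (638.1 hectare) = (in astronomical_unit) 5.113e-16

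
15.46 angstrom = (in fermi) 1.546e+06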